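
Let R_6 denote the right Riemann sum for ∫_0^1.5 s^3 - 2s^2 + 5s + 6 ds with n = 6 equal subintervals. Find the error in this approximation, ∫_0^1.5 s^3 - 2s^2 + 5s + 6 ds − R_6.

-0.80078125

Exact integral: ∫_0^1.5 f(s) ds = 13.640625.
R_6 = 14.44140625.
Error = 13.640625 − 14.44140625 = -0.80078125.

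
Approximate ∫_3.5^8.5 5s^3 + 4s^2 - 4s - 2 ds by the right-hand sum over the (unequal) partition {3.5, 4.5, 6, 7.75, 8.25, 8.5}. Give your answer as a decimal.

Subinterval widths: 1, 1.5, 1.75, 0.5, 0.25.
Right endpoints: 4.5, 6, 7.75, 8.25, 8.5.
f(4.5) = 516.625, f(6) = 1198, f(7.75) = 2534.671875, f(8.25) = 3044.828125, f(8.5) = 3323.625.
Sum = Σ Δs_i · f(s_i).
Sum = 9102.62109375.

9102.62109375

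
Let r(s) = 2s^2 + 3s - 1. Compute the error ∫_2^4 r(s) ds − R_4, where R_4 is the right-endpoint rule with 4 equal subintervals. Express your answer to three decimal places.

-7.667

Exact integral: ∫_2^4 r(s) ds ≈ 53.33333.
R_4 = 61.
Error ≈ 53.33333 − 61 ≈ -7.667.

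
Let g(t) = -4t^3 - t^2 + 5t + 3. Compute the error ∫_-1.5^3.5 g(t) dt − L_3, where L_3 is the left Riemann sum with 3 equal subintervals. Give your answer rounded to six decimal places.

-111.574074

Exact integral: ∫_-1.5^3.5 g(t) dt ≈ -120.41666667.
L_3 ≈ -8.84259259.
Error ≈ -120.41666667 − (-8.84259259) ≈ -111.574074.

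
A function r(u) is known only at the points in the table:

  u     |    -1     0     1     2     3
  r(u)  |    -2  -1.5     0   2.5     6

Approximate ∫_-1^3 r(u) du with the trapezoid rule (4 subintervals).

Δu = 1.
T_4 = (1/2)·[(-2) + 2·(-1.5) + 2·0 + 2·2.5 + 6] = 3.

3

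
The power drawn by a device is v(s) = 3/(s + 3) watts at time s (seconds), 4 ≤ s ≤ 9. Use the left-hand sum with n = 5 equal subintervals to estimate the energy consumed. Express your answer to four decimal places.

Δs = (9 − 4)/5 = 1.
Left endpoints: 4, 5, 6, 7, 8.
v(4) = 3/7, v(5) = 0.375, v(6) = 1/3, v(7) = 0.3, v(8) = 3/11.
Sum = Δs · [v(4) + v(5) + v(6) + v(7) + v(8)].
Sum ≈ 1.7096.

1.7096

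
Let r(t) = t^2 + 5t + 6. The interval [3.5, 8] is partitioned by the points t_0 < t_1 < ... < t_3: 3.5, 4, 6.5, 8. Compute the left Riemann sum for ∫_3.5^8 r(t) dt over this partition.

Subinterval widths: 0.5, 2.5, 1.5.
Left endpoints: 3.5, 4, 6.5.
r(3.5) = 35.75, r(4) = 42, r(6.5) = 80.75.
Sum = Σ Δt_i · r(t_i).
Sum = 244.

244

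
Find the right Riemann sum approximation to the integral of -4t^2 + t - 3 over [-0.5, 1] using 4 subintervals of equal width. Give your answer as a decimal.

Δt = (1 − (-0.5))/4 = 0.375.
Right endpoints: -0.125, 0.25, 0.625, 1.
f(-0.125) = -3.1875, f(0.25) = -3, f(0.625) = -3.9375, f(1) = -6.
Sum = Δt · [f(-0.125) + f(0.25) + f(0.625) + f(1)].
Sum = -6.046875.

-6.046875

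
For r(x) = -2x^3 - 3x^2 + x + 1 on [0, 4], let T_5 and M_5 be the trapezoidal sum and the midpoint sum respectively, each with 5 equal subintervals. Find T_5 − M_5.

-9.6

T_5 = -186.4.
M_5 = -176.8.
T_5 − M_5 = -9.6.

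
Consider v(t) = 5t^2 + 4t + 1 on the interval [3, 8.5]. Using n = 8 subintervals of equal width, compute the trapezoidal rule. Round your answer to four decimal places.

1112.7080

Δt = (8.5 − 3)/8 = 0.6875.
v(3) = 58, v(3.6875) = 83.73828125, v(4.375) = 114.203125, v(5.0625) = 149.39453125, v(5.75) = 189.3125, v(6.4375) = 233.95703125, v(7.125) = 283.328125, v(7.8125) = 337.42578125, v(8.5) = 396.25.
T_8 = (Δt/2)·[v(t_0) + 2v(t_1) + ... + 2v(t_{7}) + v(t_8)].
Sum ≈ 1112.7080.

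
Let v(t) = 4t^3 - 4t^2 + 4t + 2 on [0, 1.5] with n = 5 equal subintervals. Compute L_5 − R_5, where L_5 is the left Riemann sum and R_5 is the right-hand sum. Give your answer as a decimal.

L_5 = 6.6.
R_5 = 9.75.
L_5 − R_5 = -3.15.

-3.15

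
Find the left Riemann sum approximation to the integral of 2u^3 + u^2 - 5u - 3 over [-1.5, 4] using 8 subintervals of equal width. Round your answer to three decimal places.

Δu = (4 − (-1.5))/8 = 0.6875.
Left endpoints: -1.5, -0.8125, -0.125, 0.5625, 1.25, 1.9375, 2.625, 3.3125.
f(-1.5) = 0, f(-0.8125) = 1331/2048, f(-0.125) = -2.36328125, f(0.5625) = -10527/2048, f(1.25) = -3.78125, f(1.9375) = 11495/2048, f(2.625) = 26.94140625, f(3.3125) = 131285/2048.
Sum = Δu · [f(-1.5) + f(-0.8125) + f(-0.125) + ...].
Sum ≈ 59.141.

59.141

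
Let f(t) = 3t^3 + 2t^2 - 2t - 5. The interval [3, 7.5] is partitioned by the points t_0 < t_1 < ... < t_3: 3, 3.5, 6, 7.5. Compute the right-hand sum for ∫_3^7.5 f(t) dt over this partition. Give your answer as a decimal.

Subinterval widths: 0.5, 2.5, 1.5.
Right endpoints: 3.5, 6, 7.5.
f(3.5) = 141.125, f(6) = 703, f(7.5) = 1358.125.
Sum = Σ Δt_i · f(t_i).
Sum = 3865.25.

3865.25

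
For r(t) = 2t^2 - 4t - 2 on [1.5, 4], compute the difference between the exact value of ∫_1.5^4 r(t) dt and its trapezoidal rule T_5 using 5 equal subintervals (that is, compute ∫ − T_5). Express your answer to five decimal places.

-0.20833

Exact integral: ∫_1.5^4 r(t) dt ≈ 7.9166667.
T_5 = 8.125.
Error ≈ 7.9166667 − 8.125 ≈ -0.20833.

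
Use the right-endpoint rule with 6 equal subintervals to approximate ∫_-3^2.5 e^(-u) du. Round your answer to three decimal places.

Δu = (2.5 − (-3))/6 = 11/12.
Right endpoints: -25/12, -7/6, -0.25, 2/3, 19/12, 2.5.
f(-25/12) ≈ 8.031, f(-7/6) ≈ 3.211, f(-0.25) ≈ 1.284, f(2/3) ≈ 0.513, f(19/12) ≈ 0.205, f(2.5) ≈ 0.082.
Sum = Δu · [f(-25/12) + f(-7/6) + f(-0.25) + ...].
Sum ≈ 12.217.

12.217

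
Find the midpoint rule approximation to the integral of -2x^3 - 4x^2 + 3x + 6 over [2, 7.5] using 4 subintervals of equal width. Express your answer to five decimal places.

-1986.32715

Δx = (7.5 − 2)/4 = 1.375.
Midpoints: 2.6875, 4.0625, 5.4375, 6.8125.
f(2.6875) = -109875/2048, f(4.0625) = -372577/2048, f(5.4375) = -855015/2048, f(6.8125) = -1621077/2048.
Sum = Δx · [f(2.6875) + f(4.0625) + f(5.4375) + f(6.8125)].
Sum ≈ -1986.32715.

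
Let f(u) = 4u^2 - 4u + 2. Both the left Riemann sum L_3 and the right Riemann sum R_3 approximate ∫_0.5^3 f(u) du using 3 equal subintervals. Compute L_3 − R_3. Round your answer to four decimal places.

-20.8333

L_3 ≈ 14.074074.
R_3 ≈ 34.907407.
L_3 − R_3 ≈ -20.8333.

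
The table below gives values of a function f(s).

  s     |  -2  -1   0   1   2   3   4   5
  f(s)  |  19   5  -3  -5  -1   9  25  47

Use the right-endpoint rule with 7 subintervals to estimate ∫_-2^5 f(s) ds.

Δs = 1.
Sum = 1·[5 + (-3) + (-5) + (-1) + 9 + 25 + 47] = 77.

77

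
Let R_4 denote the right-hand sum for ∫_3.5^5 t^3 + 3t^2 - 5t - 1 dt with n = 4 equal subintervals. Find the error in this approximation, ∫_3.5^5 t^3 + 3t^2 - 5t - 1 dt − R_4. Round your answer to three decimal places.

-21.718

Exact integral: ∫_3.5^5 f(t) dt = 167.484375.
R_4 ≈ 189.20215.
Error ≈ 167.484375 − 189.20215 ≈ -21.718.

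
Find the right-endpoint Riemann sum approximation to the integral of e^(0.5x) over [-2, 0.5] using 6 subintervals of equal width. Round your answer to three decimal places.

2.030

Δx = (0.5 − (-2))/6 = 5/12.
Right endpoints: -19/12, -7/6, -0.75, -1/3, 1/12, 0.5.
f(-19/12) ≈ 0.453, f(-7/6) ≈ 0.558, f(-0.75) ≈ 0.687, f(-1/3) ≈ 0.846, f(1/12) ≈ 1.043, f(0.5) ≈ 1.284.
Sum = Δx · [f(-19/12) + f(-7/6) + f(-0.75) + ...].
Sum ≈ 2.030.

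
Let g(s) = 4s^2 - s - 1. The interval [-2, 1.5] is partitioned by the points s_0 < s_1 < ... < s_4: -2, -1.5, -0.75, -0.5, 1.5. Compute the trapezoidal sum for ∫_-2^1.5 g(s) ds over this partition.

18.25

Subinterval widths: 0.5, 0.75, 0.25, 2.
g(-2) = 17, g(-1.5) = 9.5, g(-0.75) = 2, g(-0.5) = 0.5, g(1.5) = 6.5.
On each subinterval the trapezoid contributes (Δs_i/2)·[g(s_{i-1}) + g(s_i)].
Sum = 18.25.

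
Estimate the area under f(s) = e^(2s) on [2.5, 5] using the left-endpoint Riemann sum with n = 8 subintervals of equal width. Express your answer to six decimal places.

Δs = (5 − 2.5)/8 = 0.3125.
Left endpoints: 2.5, 2.8125, 3.125, 3.4375, 3.75, 4.0625, 4.375, 4.6875.
f(2.5) ≈ 148.413159, f(2.8125) ≈ 277.272285, f(3.125) ≈ 518.012825, f(3.4375) ≈ 967.775366, f(3.75) ≈ 1808.042414, f(4.0625) ≈ 3377.867932, f(4.375) ≈ 6310.688108, f(4.6875) ≈ 11789.917547.
Sum = Δs · [f(2.5) + f(2.8125) + f(3.125) + ...].
Sum ≈ 7874.371761.

7874.371761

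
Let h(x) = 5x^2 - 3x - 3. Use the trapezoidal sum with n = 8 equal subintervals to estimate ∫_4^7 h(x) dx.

406.8515625

Δx = (7 − 4)/8 = 0.375.
h(4) = 65, h(4.375) = 79.578125, h(4.75) = 95.5625, h(5.125) = 112.953125, h(5.5) = 131.75, h(5.875) = 151.953125, h(6.25) = 173.5625, h(6.625) = 196.578125, h(7) = 221.
T_8 = (Δx/2)·[h(x_0) + 2h(x_1) + ... + 2h(x_{7}) + h(x_8)].
Sum = 406.8515625.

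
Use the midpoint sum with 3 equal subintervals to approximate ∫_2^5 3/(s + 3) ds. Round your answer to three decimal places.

1.407

Δs = (5 − 2)/3 = 1.
Midpoints: 2.5, 3.5, 4.5.
f(2.5) = 6/11, f(3.5) = 6/13, f(4.5) = 0.4.
Sum = Δs · [f(2.5) + f(3.5) + f(4.5)].
Sum ≈ 1.407.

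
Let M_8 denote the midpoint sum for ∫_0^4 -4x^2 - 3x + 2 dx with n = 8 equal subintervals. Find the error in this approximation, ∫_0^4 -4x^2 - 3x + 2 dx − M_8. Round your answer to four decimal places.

-0.3333

Exact integral: ∫_0^4 f(x) dx ≈ -101.333333.
M_8 = -101.
Error ≈ -101.333333 − (-101) ≈ -0.3333.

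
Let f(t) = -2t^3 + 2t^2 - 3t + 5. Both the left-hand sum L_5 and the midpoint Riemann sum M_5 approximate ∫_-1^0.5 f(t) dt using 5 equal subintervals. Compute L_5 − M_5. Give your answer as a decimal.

L_5 = 11.16.
M_5 = 9.804375.
L_5 − M_5 = 1.355625.

1.355625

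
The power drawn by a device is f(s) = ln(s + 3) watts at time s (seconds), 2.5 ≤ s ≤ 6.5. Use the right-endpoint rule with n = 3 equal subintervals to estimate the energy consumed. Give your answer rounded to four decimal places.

8.3642

Δs = (6.5 − 2.5)/3 = 4/3.
Right endpoints: 23/6, 31/6, 6.5.
f(23/6) ≈ 1.9218, f(31/6) ≈ 2.1001, f(6.5) ≈ 2.2513.
Sum = Δs · [f(23/6) + f(31/6) + f(6.5)].
Sum ≈ 8.3642.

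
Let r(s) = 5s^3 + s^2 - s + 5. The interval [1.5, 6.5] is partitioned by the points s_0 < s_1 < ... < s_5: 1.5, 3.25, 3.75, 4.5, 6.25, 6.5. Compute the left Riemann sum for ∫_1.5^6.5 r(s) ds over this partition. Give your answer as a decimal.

1489.09375

Subinterval widths: 1.75, 0.5, 0.75, 1.75, 0.25.
Left endpoints: 1.5, 3.25, 3.75, 4.5, 6.25.
r(1.5) = 22.625, r(3.25) = 183.953125, r(3.75) = 278.984375, r(4.5) = 476.375, r(6.25) = 1258.515625.
Sum = Σ Δs_i · r(s_i).
Sum = 1489.09375.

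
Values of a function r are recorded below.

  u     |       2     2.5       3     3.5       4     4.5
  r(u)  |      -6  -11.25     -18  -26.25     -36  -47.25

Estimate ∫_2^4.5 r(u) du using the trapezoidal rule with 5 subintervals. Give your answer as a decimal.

Δu = 0.5.
T_5 = (0.5/2)·[(-6) + 2·(-11.25) + 2·(-18) + 2·(-26.25) + 2·(-36) + (-47.25)] = -59.0625.

-59.0625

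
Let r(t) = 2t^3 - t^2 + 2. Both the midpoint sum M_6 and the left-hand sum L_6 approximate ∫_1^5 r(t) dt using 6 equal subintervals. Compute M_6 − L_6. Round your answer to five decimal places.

67.11111

M_6 ≈ 276.1481481.
L_6 ≈ 209.0370370.
M_6 − L_6 ≈ 67.11111.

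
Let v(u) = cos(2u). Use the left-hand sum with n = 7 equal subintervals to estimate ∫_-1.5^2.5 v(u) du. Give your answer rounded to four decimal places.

-0.7273

Δu = (2.5 − (-1.5))/7 = 4/7.
Left endpoints: -1.5, -13/14, -5/14, 3/14, 11/14, 19/14, 27/14.
v(-1.5) ≈ -0.9900, v(-13/14) ≈ -0.2824, v(-5/14) ≈ 0.7556, v(3/14) ≈ 0.9096, v(11/14) ≈ -0.0006, v(19/14) ≈ -0.9101, v(27/14) ≈ -0.7547.
Sum = Δu · [v(-1.5) + v(-13/14) + v(-5/14) + ...].
Sum ≈ -0.7273.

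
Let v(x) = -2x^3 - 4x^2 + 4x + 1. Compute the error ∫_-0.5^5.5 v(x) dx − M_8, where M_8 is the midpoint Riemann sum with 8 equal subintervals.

-5.34375

Exact integral: ∫_-0.5^5.5 v(x) dx = -613.5.
M_8 = -608.15625.
Error = -613.5 − (-608.15625) = -5.34375.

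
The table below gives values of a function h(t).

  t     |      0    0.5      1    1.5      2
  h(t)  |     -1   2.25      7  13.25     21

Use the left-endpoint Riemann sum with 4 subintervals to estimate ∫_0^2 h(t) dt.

10.75

Δt = 0.5.
Sum = 0.5·[(-1) + 2.25 + 7 + 13.25] = 10.75.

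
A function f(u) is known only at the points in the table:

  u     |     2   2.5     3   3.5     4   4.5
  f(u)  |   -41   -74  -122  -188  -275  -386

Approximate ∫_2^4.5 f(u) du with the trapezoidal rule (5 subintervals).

-436.25

Δu = 0.5.
T_5 = (0.5/2)·[(-41) + 2·(-74) + 2·(-122) + 2·(-188) + 2·(-275) + (-386)] = -436.25.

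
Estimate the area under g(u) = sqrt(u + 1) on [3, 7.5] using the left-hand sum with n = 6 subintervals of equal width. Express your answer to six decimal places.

Δu = (7.5 − 3)/6 = 0.75.
Left endpoints: 3, 3.75, 4.5, 5.25, 6, 6.75.
g(3) ≈ 2.000000, g(3.75) ≈ 2.179449, g(4.5) ≈ 2.345208, g(5.25) ≈ 2.500000, g(6) ≈ 2.645751, g(6.75) ≈ 2.783882.
Sum = Δu · [g(3) + g(3.75) + g(4.5) + ...].
Sum ≈ 10.840718.

10.840718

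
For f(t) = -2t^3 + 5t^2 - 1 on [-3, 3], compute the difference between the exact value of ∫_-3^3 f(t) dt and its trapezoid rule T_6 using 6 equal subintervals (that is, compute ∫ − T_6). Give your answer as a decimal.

-5

Exact integral: ∫_-3^3 f(t) dt = 84.
T_6 = 89.
Error = 84 − 89 = -5.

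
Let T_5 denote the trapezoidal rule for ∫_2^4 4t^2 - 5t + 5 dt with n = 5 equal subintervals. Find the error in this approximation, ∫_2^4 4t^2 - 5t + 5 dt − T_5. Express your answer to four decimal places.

Exact integral: ∫_2^4 f(t) dt ≈ 54.666667.
T_5 = 54.88.
Error ≈ 54.666667 − 54.88 ≈ -0.2133.

-0.2133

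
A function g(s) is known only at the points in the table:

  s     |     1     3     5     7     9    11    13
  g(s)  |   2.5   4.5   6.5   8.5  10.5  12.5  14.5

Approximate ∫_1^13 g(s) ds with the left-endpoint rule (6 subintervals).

Δs = 2.
Sum = 2·[2.5 + 4.5 + 6.5 + 8.5 + 10.5 + 12.5] = 90.

90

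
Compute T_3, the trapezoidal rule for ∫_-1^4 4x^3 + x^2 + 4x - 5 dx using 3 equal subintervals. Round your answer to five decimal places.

Δx = (4 − (-1))/3 = 5/3.
f(-1) = -12, f(2/3) = -19/27, f(7/3) = 1636/27, f(4) = 283.
T_3 = (Δx/2)·[f(x_0) + 2f(x_1) + 2f(x_2) + f(x_3)].
Sum ≈ 325.64815.

325.64815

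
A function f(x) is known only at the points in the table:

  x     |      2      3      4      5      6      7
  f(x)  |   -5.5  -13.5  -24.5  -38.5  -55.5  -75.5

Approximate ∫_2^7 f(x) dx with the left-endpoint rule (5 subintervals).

Δx = 1.
Sum = 1·[(-5.5) + (-13.5) + (-24.5) + (-38.5) + (-55.5)] = -137.5.

-137.5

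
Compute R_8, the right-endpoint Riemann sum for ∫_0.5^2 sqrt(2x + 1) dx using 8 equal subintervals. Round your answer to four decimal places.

Δx = (2 − 0.5)/8 = 0.1875.
Right endpoints: 0.6875, 0.875, 1.0625, 1.25, 1.4375, 1.625, 1.8125, 2.
f(0.6875) ≈ 1.5411, f(0.875) ≈ 1.6583, f(1.0625) ≈ 1.7678, f(1.25) ≈ 1.8708, f(1.4375) ≈ 1.9685, f(1.625) ≈ 2.0616, f(1.8125) ≈ 2.1506, f(2) ≈ 2.2361.
Sum = Δx · [f(0.6875) + f(0.875) + f(1.0625) + ...].
Sum ≈ 2.8603.

2.8603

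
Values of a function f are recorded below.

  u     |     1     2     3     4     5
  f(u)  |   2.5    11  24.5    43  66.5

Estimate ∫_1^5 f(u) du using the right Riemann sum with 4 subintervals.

Δu = 1.
Sum = 1·[11 + 24.5 + 43 + 66.5] = 145.

145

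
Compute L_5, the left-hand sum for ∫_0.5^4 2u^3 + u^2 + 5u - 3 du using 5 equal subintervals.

125.93

Δu = (4 − 0.5)/5 = 0.7.
Left endpoints: 0.5, 1.2, 1.9, 2.6, 3.3.
f(0.5) = 0, f(1.2) = 7.896, f(1.9) = 23.828, f(2.6) = 51.912, f(3.3) = 96.264.
Sum = Δu · [f(0.5) + f(1.2) + f(1.9) + f(2.6) + f(3.3)].
Sum = 125.93.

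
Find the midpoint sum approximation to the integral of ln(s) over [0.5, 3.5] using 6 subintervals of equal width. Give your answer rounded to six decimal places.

1.748132

Δs = (3.5 − 0.5)/6 = 0.5.
Midpoints: 0.75, 1.25, 1.75, 2.25, 2.75, 3.25.
f(0.75) ≈ -0.287682, f(1.25) ≈ 0.223144, f(1.75) ≈ 0.559616, f(2.25) ≈ 0.810930, f(2.75) ≈ 1.011601, f(3.25) ≈ 1.178655.
Sum = Δs · [f(0.75) + f(1.25) + f(1.75) + ...].
Sum ≈ 1.748132.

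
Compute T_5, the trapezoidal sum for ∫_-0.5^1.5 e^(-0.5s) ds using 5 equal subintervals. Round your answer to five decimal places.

Δs = (1.5 − (-0.5))/5 = 0.4.
f(-0.5) ≈ 1.28403, f(-0.1) ≈ 1.05127, f(0.3) ≈ 0.86071, f(0.7) ≈ 0.70469, f(1.1) ≈ 0.57695, f(1.5) ≈ 0.47237.
T_5 = (Δs/2)·[f(s_0) + 2f(s_1) + ... + 2f(s_{4}) + f(s_5)].
Sum ≈ 1.62873.

1.62873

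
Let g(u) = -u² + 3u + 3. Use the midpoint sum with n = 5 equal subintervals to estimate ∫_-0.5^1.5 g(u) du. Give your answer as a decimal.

7.86

Δu = (1.5 − (-0.5))/5 = 0.4.
Midpoints: -0.3, 0.1, 0.5, 0.9, 1.3.
g(-0.3) = 2.01, g(0.1) = 3.29, g(0.5) = 4.25, g(0.9) = 4.89, g(1.3) = 5.21.
Sum = Δu · [g(-0.3) + g(0.1) + g(0.5) + g(0.9) + g(1.3)].
Sum = 7.86.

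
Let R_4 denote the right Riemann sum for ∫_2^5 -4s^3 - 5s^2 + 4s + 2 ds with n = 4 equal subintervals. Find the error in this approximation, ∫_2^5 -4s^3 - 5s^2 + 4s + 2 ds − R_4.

223.59375

Exact integral: ∫_2^5 f(s) ds = -756.
R_4 = -979.59375.
Error = -756 − (-979.59375) = 223.59375.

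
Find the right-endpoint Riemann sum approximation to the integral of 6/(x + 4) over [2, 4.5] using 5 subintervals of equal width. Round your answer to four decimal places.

Δx = (4.5 − 2)/5 = 0.5.
Right endpoints: 2.5, 3, 3.5, 4, 4.5.
f(2.5) = 12/13, f(3) = 6/7, f(3.5) = 0.8, f(4) = 0.75, f(4.5) = 12/17.
Sum = Δx · [f(2.5) + f(3) + f(3.5) + f(4) + f(4.5)].
Sum ≈ 2.0181.

2.0181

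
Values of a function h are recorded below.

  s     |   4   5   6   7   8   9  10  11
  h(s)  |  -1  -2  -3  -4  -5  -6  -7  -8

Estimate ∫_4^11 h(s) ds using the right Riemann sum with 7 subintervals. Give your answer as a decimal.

-35

Δs = 1.
Sum = 1·[(-2) + (-3) + (-4) + (-5) + (-6) + (-7) + (-8)] = -35.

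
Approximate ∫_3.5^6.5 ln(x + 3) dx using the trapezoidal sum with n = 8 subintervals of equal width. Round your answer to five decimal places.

Δx = (6.5 − 3.5)/8 = 0.375.
f(3.5) ≈ 1.87180, f(3.875) ≈ 1.92789, f(4.25) ≈ 1.98100, f(4.625) ≈ 2.03143, f(5) ≈ 2.07944, f(5.375) ≈ 2.12525, f(5.75) ≈ 2.16905, f(6.125) ≈ 2.21102, f(6.5) ≈ 2.25129.
T_8 = (Δx/2)·[f(x_0) + 2f(x_1) + ... + 2f(x_{7}) + f(x_8)].
Sum ≈ 6.21999.

6.21999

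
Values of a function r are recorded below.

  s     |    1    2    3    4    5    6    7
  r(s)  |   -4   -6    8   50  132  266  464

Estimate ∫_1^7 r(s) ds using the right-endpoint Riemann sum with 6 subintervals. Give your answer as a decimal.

914

Δs = 1.
Sum = 1·[(-6) + 8 + 50 + 132 + 266 + 464] = 914.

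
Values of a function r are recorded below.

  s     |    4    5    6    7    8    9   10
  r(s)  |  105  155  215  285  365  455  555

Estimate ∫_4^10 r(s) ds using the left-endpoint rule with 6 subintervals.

1580

Δs = 1.
Sum = 1·[105 + 155 + 215 + 285 + 365 + 455] = 1580.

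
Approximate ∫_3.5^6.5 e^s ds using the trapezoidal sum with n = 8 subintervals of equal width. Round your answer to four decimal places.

Δs = (6.5 − 3.5)/8 = 0.375.
f(3.5) ≈ 33.1155, f(3.875) ≈ 48.1827, f(4.25) ≈ 70.1054, f(4.625) ≈ 102.0028, f(5) ≈ 148.4132, f(5.375) ≈ 215.9399, f(5.75) ≈ 314.1907, f(6.125) ≈ 457.1447, f(6.5) ≈ 665.1416.
T_8 = (Δs/2)·[f(s_0) + 2f(s_1) + ... + 2f(s_{7}) + f(s_8)].
Sum ≈ 639.4154.

639.4154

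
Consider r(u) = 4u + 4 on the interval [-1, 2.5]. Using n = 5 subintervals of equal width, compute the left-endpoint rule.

19.6

Δu = (2.5 − (-1))/5 = 0.7.
Left endpoints: -1, -0.3, 0.4, 1.1, 1.8.
r(-1) = 0, r(-0.3) = 2.8, r(0.4) = 5.6, r(1.1) = 8.4, r(1.8) = 11.2.
Sum = Δu · [r(-1) + r(-0.3) + r(0.4) + r(1.1) + r(1.8)].
Sum = 19.6.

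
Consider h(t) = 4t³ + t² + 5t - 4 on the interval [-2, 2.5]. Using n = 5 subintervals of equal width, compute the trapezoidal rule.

Δt = (2.5 − (-2))/5 = 0.9.
h(-2) = -42, h(-1.1) = -13.614, h(-0.2) = -4.992, h(0.7) = 1.362, h(1.6) = 22.944, h(2.5) = 77.25.
T_5 = (Δt/2)·[h(t_0) + 2h(t_1) + ... + 2h(t_{4}) + h(t_5)].
Sum = 20.9925.

20.9925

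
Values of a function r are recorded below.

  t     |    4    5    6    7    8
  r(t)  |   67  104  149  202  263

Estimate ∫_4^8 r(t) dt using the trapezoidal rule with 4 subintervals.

Δt = 1.
T_4 = (1/2)·[67 + 2·104 + 2·149 + 2·202 + 263] = 620.

620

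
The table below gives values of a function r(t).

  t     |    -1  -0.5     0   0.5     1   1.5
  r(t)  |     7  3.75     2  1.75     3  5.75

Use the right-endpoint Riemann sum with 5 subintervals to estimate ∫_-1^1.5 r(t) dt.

8.125

Δt = 0.5.
Sum = 0.5·[3.75 + 2 + 1.75 + 3 + 5.75] = 8.125.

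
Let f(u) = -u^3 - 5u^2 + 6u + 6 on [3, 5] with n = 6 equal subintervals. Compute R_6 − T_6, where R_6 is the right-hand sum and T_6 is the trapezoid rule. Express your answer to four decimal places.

-27.6667

R_6 ≈ -267.629630.
T_6 ≈ -239.962963.
R_6 − T_6 ≈ -27.6667.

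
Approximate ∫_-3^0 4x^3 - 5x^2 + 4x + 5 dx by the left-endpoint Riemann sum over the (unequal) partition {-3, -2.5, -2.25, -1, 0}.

Subinterval widths: 0.5, 0.25, 1.25, 1.
Left endpoints: -3, -2.5, -2.25, -1.
f(-3) = -160, f(-2.5) = -98.75, f(-2.25) = -74.875, f(-1) = -8.
Sum = Σ Δx_i · f(x_i).
Sum = -206.28125.

-206.28125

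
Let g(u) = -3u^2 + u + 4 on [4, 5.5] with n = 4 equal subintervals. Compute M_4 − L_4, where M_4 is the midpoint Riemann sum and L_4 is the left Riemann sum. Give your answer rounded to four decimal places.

M_4 ≈ -89.197266.
L_4 = -81.62109375.
M_4 − L_4 ≈ -7.5762.

-7.5762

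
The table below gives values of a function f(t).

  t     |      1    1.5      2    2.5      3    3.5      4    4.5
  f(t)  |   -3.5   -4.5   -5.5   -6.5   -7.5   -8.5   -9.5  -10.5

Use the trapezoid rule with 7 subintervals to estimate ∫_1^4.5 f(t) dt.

Δt = 0.5.
T_7 = (0.5/2)·[(-3.5) + 2·(-4.5) + 2·(-5.5) + 2·(-6.5) + 2·(-7.5) + 2·(-8.5) + 2·(-9.5) + (-10.5)] = -24.5.

-24.5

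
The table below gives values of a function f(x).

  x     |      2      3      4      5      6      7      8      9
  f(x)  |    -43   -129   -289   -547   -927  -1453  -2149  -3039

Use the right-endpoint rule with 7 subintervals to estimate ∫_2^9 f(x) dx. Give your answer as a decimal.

-8533

Δx = 1.
Sum = 1·[(-129) + (-289) + (-547) + (-927) + (-1453) + (-2149) + (-3039)] = -8533.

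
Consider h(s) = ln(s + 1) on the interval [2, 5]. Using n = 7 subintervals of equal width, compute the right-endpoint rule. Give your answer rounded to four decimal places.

4.6007

Δs = (5 − 2)/7 = 3/7.
Right endpoints: 17/7, 20/7, 23/7, 26/7, 29/7, 32/7, 5.
h(17/7) ≈ 1.2321, h(20/7) ≈ 1.3499, h(23/7) ≈ 1.4553, h(26/7) ≈ 1.5506, h(29/7) ≈ 1.6376, h(32/7) ≈ 1.7177, h(5) ≈ 1.7918.
Sum = Δs · [h(17/7) + h(20/7) + h(23/7) + ...].
Sum ≈ 4.6007.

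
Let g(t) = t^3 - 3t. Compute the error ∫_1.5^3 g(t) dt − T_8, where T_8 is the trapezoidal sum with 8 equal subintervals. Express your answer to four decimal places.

Exact integral: ∫_1.5^3 g(t) dt = 8.859375.
T_8 ≈ 8.918701.
Error ≈ 8.859375 − 8.918701 ≈ -0.0593.

-0.0593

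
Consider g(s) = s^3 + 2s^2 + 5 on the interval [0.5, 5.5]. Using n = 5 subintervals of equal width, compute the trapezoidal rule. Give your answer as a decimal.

Δs = (5.5 − 0.5)/5 = 1.
g(0.5) = 5.625, g(1.5) = 12.875, g(2.5) = 33.125, g(3.5) = 72.375, g(4.5) = 136.625, g(5.5) = 231.875.
T_5 = (Δs/2)·[g(s_0) + 2g(s_1) + ... + 2g(s_{4}) + g(s_5)].
Sum = 373.75.

373.75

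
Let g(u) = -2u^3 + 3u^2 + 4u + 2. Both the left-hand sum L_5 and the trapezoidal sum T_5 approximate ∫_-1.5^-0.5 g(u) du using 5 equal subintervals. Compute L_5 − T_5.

0.85

L_5 = 4.66.
T_5 = 3.81.
L_5 − T_5 = 0.85.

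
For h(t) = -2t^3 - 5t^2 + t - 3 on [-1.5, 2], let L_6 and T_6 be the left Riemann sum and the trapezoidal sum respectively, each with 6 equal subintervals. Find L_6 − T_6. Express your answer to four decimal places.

L_6 ≈ -27.175637.
T_6 ≈ -35.342303.
L_6 − T_6 ≈ 8.1667.

8.1667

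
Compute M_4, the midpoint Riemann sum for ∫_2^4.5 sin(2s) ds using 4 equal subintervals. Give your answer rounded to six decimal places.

Δs = (4.5 − 2)/4 = 0.625.
Midpoints: 2.3125, 2.9375, 3.5625, 4.1875.
f(2.3125) ≈ -0.996184, f(2.9375) ≈ -0.396944, f(3.5625) ≈ 0.745853, f(4.1875) ≈ 0.867313.
Sum = Δs · [f(2.3125) + f(2.9375) + f(3.5625) + f(4.1875)].
Sum ≈ 0.137523.

0.137523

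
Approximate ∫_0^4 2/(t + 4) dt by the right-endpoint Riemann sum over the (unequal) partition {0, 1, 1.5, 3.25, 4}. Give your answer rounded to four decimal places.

1.2521

Subinterval widths: 1, 0.5, 1.75, 0.75.
Right endpoints: 1, 1.5, 3.25, 4.
f(1) = 0.4, f(1.5) = 4/11, f(3.25) = 8/29, f(4) = 0.25.
Sum = Σ Δt_i · f(t_i).
Sum ≈ 1.2521.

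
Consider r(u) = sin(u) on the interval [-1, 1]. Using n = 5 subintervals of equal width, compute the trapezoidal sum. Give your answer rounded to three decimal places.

Δu = (1 − (-1))/5 = 0.4.
r(-1) ≈ -0.841, r(-0.6) ≈ -0.565, r(-0.2) ≈ -0.199, r(0.2) ≈ 0.199, r(0.6) ≈ 0.565, r(1) ≈ 0.841.
T_5 = (Δu/2)·[r(u_0) + 2r(u_1) + ... + 2r(u_{4}) + r(u_5)].
Sum ≈ 0.000.

0.000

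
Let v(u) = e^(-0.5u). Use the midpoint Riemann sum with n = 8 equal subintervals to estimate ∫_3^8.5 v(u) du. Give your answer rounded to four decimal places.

0.4157

Δu = (8.5 − 3)/8 = 0.6875.
Midpoints: 3.34375, 4.03125, 4.71875, 5.40625, 6.09375, 6.78125, 7.46875, 8.15625.
v(3.34375) ≈ 0.1879, v(4.03125) ≈ 0.1332, v(4.71875) ≈ 0.0945, v(5.40625) ≈ 0.0670, v(6.09375) ≈ 0.0475, v(6.78125) ≈ 0.0337, v(7.46875) ≈ 0.0239, v(8.15625) ≈ 0.0169.
Sum = Δu · [v(3.34375) + v(4.03125) + v(4.71875) + ...].
Sum ≈ 0.4157.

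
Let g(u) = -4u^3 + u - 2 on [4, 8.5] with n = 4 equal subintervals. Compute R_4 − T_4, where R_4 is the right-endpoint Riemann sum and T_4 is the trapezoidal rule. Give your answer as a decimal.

R_4 = -6251.37890625.
T_4 = -5016.12890625.
R_4 − T_4 = -1235.25.

-1235.25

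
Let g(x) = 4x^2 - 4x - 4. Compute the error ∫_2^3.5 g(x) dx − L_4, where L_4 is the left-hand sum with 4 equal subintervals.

Exact integral: ∫_2^3.5 g(x) dx = 24.
L_4 = 19.078125.
Error = 24 − 19.078125 = 4.921875.

4.921875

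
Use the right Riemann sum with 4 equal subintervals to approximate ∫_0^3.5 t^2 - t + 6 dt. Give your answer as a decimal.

Δt = (3.5 − 0)/4 = 0.875.
Right endpoints: 0.875, 1.75, 2.625, 3.5.
f(0.875) = 5.890625, f(1.75) = 7.3125, f(2.625) = 10.265625, f(3.5) = 14.75.
Sum = Δt · [f(0.875) + f(1.75) + f(2.625) + f(3.5)].
Sum = 33.44140625.

33.44140625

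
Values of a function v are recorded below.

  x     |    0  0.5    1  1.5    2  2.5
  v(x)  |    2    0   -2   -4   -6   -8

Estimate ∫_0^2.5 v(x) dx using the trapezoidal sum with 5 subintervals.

-7.5

Δx = 0.5.
T_5 = (0.5/2)·[2 + 2·0 + 2·(-2) + 2·(-4) + 2·(-6) + (-8)] = -7.5.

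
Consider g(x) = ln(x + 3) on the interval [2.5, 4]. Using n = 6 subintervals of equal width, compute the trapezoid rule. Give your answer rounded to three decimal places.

Δx = (4 − 2.5)/6 = 0.25.
g(2.5) ≈ 1.705, g(2.75) ≈ 1.749, g(3) ≈ 1.792, g(3.25) ≈ 1.833, g(3.5) ≈ 1.872, g(3.75) ≈ 1.910, g(4) ≈ 1.946.
T_6 = (Δx/2)·[g(x_0) + 2g(x_1) + ... + 2g(x_{5}) + g(x_6)].
Sum ≈ 2.745.

2.745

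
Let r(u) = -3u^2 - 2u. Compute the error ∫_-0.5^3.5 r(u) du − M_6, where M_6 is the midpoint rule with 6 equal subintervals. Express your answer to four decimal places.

-0.4444

Exact integral: ∫_-0.5^3.5 r(u) du = -55.
M_6 ≈ -54.555556.
Error ≈ -55 − (-54.555556) ≈ -0.4444.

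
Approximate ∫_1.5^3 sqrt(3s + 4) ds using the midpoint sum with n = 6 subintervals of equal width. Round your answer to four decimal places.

4.9093

Δs = (3 − 1.5)/6 = 0.25.
Midpoints: 1.625, 1.875, 2.125, 2.375, 2.625, 2.875.
f(1.625) ≈ 2.9791, f(1.875) ≈ 3.1024, f(2.125) ≈ 3.2210, f(2.375) ≈ 3.3354, f(2.625) ≈ 3.4460, f(2.875) ≈ 3.5532.
Sum = Δs · [f(1.625) + f(1.875) + f(2.125) + ...].
Sum ≈ 4.9093.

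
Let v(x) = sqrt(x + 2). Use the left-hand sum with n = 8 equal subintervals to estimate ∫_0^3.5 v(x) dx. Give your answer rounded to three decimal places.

Δx = (3.5 − 0)/8 = 0.4375.
Left endpoints: 0, 0.4375, 0.875, 1.3125, 1.75, 2.1875, 2.625, 3.0625.
v(0) ≈ 1.414, v(0.4375) ≈ 1.561, v(0.875) ≈ 1.696, v(1.3125) ≈ 1.820, v(1.75) ≈ 1.936, v(2.1875) ≈ 2.046, v(2.625) ≈ 2.151, v(3.0625) ≈ 2.250.
Sum = Δx · [v(0) + v(0.4375) + v(0.875) + ...].
Sum ≈ 6.508.

6.508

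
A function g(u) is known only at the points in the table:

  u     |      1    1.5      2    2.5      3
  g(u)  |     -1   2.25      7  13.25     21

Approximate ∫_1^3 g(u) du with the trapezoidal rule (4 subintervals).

Δu = 0.5.
T_4 = (0.5/2)·[(-1) + 2·2.25 + 2·7 + 2·13.25 + 21] = 16.25.

16.25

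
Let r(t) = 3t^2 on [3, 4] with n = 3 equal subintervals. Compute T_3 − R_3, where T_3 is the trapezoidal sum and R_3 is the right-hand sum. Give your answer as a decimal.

-3.5

T_3 ≈ 37.0555556.
R_3 ≈ 40.5555556.
T_3 − R_3 = -3.5.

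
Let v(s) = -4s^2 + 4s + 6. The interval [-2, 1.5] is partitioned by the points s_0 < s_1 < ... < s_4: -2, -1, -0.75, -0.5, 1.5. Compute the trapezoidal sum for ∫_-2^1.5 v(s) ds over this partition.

Subinterval widths: 1, 0.25, 0.25, 2.
v(-2) = -18, v(-1) = -2, v(-0.75) = 0.75, v(-0.5) = 3, v(1.5) = 3.
On each subinterval the trapezoid contributes (Δs_i/2)·[v(s_{i-1}) + v(s_i)].
Sum = -3.6875.

-3.6875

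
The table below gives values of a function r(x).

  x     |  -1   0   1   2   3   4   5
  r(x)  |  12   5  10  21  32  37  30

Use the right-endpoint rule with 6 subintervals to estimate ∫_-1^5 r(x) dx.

Δx = 1.
Sum = 1·[5 + 10 + 21 + 32 + 37 + 30] = 135.

135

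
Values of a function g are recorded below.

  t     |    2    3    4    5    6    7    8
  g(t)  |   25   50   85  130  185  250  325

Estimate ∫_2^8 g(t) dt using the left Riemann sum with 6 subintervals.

Δt = 1.
Sum = 1·[25 + 50 + 85 + 130 + 185 + 250] = 725.

725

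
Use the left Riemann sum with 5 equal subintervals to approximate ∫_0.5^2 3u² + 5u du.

14.505

Δu = (2 − 0.5)/5 = 0.3.
Left endpoints: 0.5, 0.8, 1.1, 1.4, 1.7.
f(0.5) = 3.25, f(0.8) = 5.92, f(1.1) = 9.13, f(1.4) = 12.88, f(1.7) = 17.17.
Sum = Δu · [f(0.5) + f(0.8) + f(1.1) + f(1.4) + f(1.7)].
Sum = 14.505.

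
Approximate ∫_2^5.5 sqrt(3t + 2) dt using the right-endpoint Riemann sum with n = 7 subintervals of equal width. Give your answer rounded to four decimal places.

13.0186

Δt = (5.5 − 2)/7 = 0.5.
Right endpoints: 2.5, 3, 3.5, 4, 4.5, 5, 5.5.
f(2.5) ≈ 3.0822, f(3) ≈ 3.3166, f(3.5) ≈ 3.5355, f(4) ≈ 3.7417, f(4.5) ≈ 3.9370, f(5) ≈ 4.1231, f(5.5) ≈ 4.3012.
Sum = Δt · [f(2.5) + f(3) + f(3.5) + ...].
Sum ≈ 13.0186.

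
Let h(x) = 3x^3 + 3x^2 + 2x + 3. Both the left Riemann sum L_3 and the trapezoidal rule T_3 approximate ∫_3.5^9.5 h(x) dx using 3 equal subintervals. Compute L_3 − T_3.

L_3 = 4463.25.
T_3 = 7152.75.
L_3 − T_3 = -2689.5.

-2689.5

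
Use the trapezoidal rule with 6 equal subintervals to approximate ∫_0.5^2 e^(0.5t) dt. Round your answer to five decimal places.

Δt = (2 − 0.5)/6 = 0.25.
f(0.5) ≈ 1.28403, f(0.75) ≈ 1.45499, f(1) ≈ 1.64872, f(1.25) ≈ 1.86825, f(1.5) ≈ 2.11700, f(1.75) ≈ 2.39888, f(2) ≈ 2.71828.
T_6 = (Δt/2)·[f(t_0) + 2f(t_1) + ... + 2f(t_{5}) + f(t_6)].
Sum ≈ 2.87225.

2.87225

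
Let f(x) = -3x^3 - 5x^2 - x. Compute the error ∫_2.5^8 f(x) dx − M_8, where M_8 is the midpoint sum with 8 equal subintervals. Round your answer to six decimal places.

-11.319132

Exact integral: ∫_2.5^8 f(x) dx ≈ -3898.86979167.
M_8 ≈ -3887.55065918.
Error ≈ -3898.86979167 − (-3887.55065918) ≈ -11.319132.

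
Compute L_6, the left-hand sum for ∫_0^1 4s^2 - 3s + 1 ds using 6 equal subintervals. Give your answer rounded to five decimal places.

0.76852

Δs = (1 − 0)/6 = 1/6.
Left endpoints: 0, 1/6, 1/3, 0.5, 2/3, 5/6.
f(0) = 1, f(1/6) = 11/18, f(1/3) = 4/9, f(0.5) = 0.5, f(2/3) = 7/9, f(5/6) = 23/18.
Sum = Δs · [f(0) + f(1/6) + f(1/3) + ...].
Sum ≈ 0.76852.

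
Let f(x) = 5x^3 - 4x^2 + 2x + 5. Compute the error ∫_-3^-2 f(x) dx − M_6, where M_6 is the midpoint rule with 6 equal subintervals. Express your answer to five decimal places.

-0.09606

Exact integral: ∫_-3^-2 f(x) dx ≈ -106.5833333.
M_6 ≈ -106.4872685.
Error ≈ -106.5833333 − (-106.4872685) ≈ -0.09606.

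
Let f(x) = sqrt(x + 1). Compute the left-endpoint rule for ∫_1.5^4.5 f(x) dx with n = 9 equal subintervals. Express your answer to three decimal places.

5.836

Δx = (4.5 − 1.5)/9 = 1/3.
Left endpoints: 1.5, 11/6, 13/6, 2.5, 17/6, 19/6, 3.5, 23/6, 25/6.
f(1.5) ≈ 1.581, f(11/6) ≈ 1.683, f(13/6) ≈ 1.780, f(2.5) ≈ 1.871, f(17/6) ≈ 1.958, f(19/6) ≈ 2.041, f(3.5) ≈ 2.121, f(23/6) ≈ 2.198, f(25/6) ≈ 2.273.
Sum = Δx · [f(1.5) + f(11/6) + f(13/6) + ...].
Sum ≈ 5.836.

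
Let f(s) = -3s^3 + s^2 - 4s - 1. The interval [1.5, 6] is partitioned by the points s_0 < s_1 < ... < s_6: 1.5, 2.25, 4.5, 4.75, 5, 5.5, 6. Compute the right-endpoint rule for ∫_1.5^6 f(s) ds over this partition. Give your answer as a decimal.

-1378.5390625

Subinterval widths: 0.75, 2.25, 0.25, 0.25, 0.5, 0.5.
Right endpoints: 2.25, 4.5, 4.75, 5, 5.5, 6.
f(2.25) = -39.109375, f(4.5) = -272.125, f(4.75) = -318.953125, f(5) = -371, f(5.5) = -491.875, f(6) = -637.
Sum = Σ Δs_i · f(s_i).
Sum = -1378.5390625.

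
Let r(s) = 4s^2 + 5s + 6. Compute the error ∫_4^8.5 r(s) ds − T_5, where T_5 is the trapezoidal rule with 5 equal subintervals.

-2.43

Exact integral: ∫_4^8.5 r(s) ds = 901.125.
T_5 = 903.555.
Error = 901.125 − 903.555 = -2.43.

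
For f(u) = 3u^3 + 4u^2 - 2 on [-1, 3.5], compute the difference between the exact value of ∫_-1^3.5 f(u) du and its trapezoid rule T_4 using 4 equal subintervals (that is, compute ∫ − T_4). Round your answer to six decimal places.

-14.475586

Exact integral: ∫_-1^3.5 f(u) du = 161.296875.
T_4 ≈ 175.77246094.
Error ≈ 161.296875 − 175.77246094 ≈ -14.475586.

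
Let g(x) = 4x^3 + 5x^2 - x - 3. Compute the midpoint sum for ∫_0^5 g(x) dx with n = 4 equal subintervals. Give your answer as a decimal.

783.046875

Δx = (5 − 0)/4 = 1.25.
Midpoints: 0.625, 1.875, 3.125, 4.375.
g(0.625) = -0.6953125, g(1.875) = 39.0703125, g(3.125) = 164.7734375, g(4.375) = 423.2890625.
Sum = Δx · [g(0.625) + g(1.875) + g(3.125) + g(4.375)].
Sum = 783.046875.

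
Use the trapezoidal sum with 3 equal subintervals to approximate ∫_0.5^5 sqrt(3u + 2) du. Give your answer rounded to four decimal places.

Δu = (5 − 0.5)/3 = 1.5.
f(0.5) ≈ 1.8708, f(2) ≈ 2.8284, f(3.5) ≈ 3.5355, f(5) ≈ 4.1231.
T_3 = (Δu/2)·[f(u_0) + 2f(u_1) + 2f(u_2) + f(u_3)].
Sum ≈ 14.0414.

14.0414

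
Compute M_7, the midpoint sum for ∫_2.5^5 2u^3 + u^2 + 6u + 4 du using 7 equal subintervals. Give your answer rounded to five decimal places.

Δu = (5 − 2.5)/7 = 5/14.
Midpoints: 75/28, 85/28, 95/28, 3.75, 115/28, 125/28, 135/28.
f(75/28) = 720929/10976, f(85/28) = 959099/10976, f(95/28) = 1251069/10976, f(3.75) = 146.03125, f(115/28) = 2020409/10976, f(125/28) = 2509779/10976, f(135/28) = 3076949/10976.
Sum = Δu · [f(75/28) + f(85/28) + f(95/28) + ...].
Sum ≈ 395.05261.

395.05261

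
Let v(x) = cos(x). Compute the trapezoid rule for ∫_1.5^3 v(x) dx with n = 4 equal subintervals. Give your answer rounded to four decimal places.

-0.8463

Δx = (3 − 1.5)/4 = 0.375.
v(1.5) ≈ 0.0707, v(1.875) ≈ -0.2995, v(2.25) ≈ -0.6282, v(2.625) ≈ -0.8695, v(3) ≈ -0.9900.
T_4 = (Δx/2)·[v(x_0) + 2v(x_1) + 2v(x_2) + 2v(x_3) + v(x_4)].
Sum ≈ -0.8463.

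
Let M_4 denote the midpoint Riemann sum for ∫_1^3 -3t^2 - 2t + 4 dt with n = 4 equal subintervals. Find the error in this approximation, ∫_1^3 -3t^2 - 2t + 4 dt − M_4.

-0.125

Exact integral: ∫_1^3 f(t) dt = -26.
M_4 = -25.875.
Error = -26 − (-25.875) = -0.125.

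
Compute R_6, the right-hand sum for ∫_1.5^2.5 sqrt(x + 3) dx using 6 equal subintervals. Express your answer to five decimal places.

Δx = (2.5 − 1.5)/6 = 1/6.
Right endpoints: 5/3, 11/6, 2, 13/6, 7/3, 2.5.
f(5/3) ≈ 2.16025, f(11/6) ≈ 2.19848, f(2) ≈ 2.23607, f(13/6) ≈ 2.27303, f(7/3) ≈ 2.30940, f(2.5) ≈ 2.34521.
Sum = Δx · [f(5/3) + f(11/6) + f(2) + ...].
Sum ≈ 2.25374.

2.25374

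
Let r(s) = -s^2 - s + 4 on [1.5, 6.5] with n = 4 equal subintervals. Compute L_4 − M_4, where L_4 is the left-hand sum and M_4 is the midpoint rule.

L_4 = -63.59375.
M_4 = -89.765625.
L_4 − M_4 = 26.171875.

26.171875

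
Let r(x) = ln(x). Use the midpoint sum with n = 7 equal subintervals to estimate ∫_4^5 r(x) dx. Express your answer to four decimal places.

Δx = (5 − 4)/7 = 1/7.
Midpoints: 57/14, 59/14, 61/14, 4.5, 65/14, 67/14, 69/14.
r(57/14) ≈ 1.4040, r(59/14) ≈ 1.4385, r(61/14) ≈ 1.4718, r(4.5) ≈ 1.5041, r(65/14) ≈ 1.5353, r(67/14) ≈ 1.5656, r(69/14) ≈ 1.5950.
Sum = Δx · [r(57/14) + r(59/14) + r(61/14) + ...].
Sum ≈ 1.5021.

1.5021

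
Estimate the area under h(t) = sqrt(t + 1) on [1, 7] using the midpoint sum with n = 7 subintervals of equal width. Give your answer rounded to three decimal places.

Δt = (7 − 1)/7 = 6/7.
Midpoints: 10/7, 16/7, 22/7, 4, 34/7, 40/7, 46/7.
h(10/7) ≈ 1.558, h(16/7) ≈ 1.813, h(22/7) ≈ 2.035, h(4) ≈ 2.236, h(34/7) ≈ 2.420, h(40/7) ≈ 2.591, h(46/7) ≈ 2.752.
Sum = Δt · [h(10/7) + h(16/7) + h(22/7) + ...].
Sum ≈ 13.205.

13.205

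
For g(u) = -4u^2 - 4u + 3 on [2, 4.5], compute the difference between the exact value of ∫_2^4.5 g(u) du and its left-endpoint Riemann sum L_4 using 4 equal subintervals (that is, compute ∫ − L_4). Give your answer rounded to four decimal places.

Exact integral: ∫_2^4.5 g(u) du ≈ -135.833333.
L_4 = -113.046875.
Error ≈ -135.833333 − (-113.046875) ≈ -22.7865.

-22.7865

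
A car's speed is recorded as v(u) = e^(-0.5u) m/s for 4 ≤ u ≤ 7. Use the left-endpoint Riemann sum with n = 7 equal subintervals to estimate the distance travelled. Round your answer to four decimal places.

Δu = (7 − 4)/7 = 3/7.
Left endpoints: 4, 31/7, 34/7, 37/7, 40/7, 43/7, 46/7.
v(4) ≈ 0.1353, v(31/7) ≈ 0.1092, v(34/7) ≈ 0.0882, v(37/7) ≈ 0.0712, v(40/7) ≈ 0.0574, v(43/7) ≈ 0.0464, v(46/7) ≈ 0.0374.
Sum = Δu · [v(4) + v(31/7) + v(34/7) + ...].
Sum ≈ 0.2336.

0.2336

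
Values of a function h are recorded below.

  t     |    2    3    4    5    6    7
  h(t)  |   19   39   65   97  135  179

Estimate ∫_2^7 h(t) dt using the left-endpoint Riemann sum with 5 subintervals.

355

Δt = 1.
Sum = 1·[19 + 39 + 65 + 97 + 135] = 355.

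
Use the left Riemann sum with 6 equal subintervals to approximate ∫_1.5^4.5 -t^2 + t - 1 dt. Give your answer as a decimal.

Δt = (4.5 − 1.5)/6 = 0.5.
Left endpoints: 1.5, 2, 2.5, 3, 3.5, 4.
f(1.5) = -1.75, f(2) = -3, f(2.5) = -4.75, f(3) = -7, f(3.5) = -9.75, f(4) = -13.
Sum = Δt · [f(1.5) + f(2) + f(2.5) + ...].
Sum = -19.625.

-19.625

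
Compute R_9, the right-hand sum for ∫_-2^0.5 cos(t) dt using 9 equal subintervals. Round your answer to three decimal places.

Δt = (0.5 − (-2))/9 = 5/18.
Right endpoints: -31/18, -13/9, -7/6, -8/9, -11/18, -1/3, -1/18, 2/9, 0.5.
f(-31/18) ≈ -0.151, f(-13/9) ≈ 0.126, f(-7/6) ≈ 0.393, f(-8/9) ≈ 0.630, f(-11/18) ≈ 0.819, f(-1/3) ≈ 0.945, f(-1/18) ≈ 0.998, f(2/9) ≈ 0.975, f(0.5) ≈ 0.878.
Sum = Δt · [f(-31/18) + f(-13/9) + f(-7/6) + ...].
Sum ≈ 1.559.

1.559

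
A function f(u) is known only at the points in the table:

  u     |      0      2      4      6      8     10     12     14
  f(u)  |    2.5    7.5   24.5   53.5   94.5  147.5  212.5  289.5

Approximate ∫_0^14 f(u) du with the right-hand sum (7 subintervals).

1659

Δu = 2.
Sum = 2·[7.5 + 24.5 + 53.5 + 94.5 + 147.5 + 212.5 + 289.5] = 1659.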